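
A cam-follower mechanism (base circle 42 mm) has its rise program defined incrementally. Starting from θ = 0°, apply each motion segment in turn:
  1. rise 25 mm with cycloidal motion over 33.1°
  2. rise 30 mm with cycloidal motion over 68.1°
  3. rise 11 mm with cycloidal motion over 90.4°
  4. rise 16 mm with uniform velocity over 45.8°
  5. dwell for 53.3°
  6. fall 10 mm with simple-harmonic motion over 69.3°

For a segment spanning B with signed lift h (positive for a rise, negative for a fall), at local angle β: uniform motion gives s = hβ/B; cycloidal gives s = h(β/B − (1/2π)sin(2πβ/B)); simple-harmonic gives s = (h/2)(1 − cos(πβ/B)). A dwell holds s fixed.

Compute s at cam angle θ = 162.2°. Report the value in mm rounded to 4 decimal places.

seg 1 [0°–33.1°] cycloidal, h=25: full span → s += 25 → s = 25.0000
seg 2 [33.1°–101.2°] cycloidal, h=30: full span → s += 30 → s = 55.0000
seg 3 [101.2°–191.6°] cycloidal, h=11: θ=162.2° here. β=61, B=90.4. 11·(0.6748 − sin(2π·0.6748)/(2π)) = 8.9813 → s = 63.9813

63.9813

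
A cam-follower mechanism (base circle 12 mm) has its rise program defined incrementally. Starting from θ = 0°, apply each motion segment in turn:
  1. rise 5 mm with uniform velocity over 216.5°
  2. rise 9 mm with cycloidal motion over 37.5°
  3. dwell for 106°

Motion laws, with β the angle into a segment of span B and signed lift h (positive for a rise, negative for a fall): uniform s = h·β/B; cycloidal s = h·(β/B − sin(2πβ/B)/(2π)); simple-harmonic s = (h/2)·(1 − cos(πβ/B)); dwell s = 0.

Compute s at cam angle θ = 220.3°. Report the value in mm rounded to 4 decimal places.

seg 1 [0°–216.5°] uniform, h=5: full span → s += 5 → s = 5.0000
seg 2 [216.5°–254°] cycloidal, h=9: θ=220.3° here. β=3.8, B=37.5. 9·(0.1013 − sin(2π·0.1013)/(2π)) = 0.0604 → s = 5.0604

5.0604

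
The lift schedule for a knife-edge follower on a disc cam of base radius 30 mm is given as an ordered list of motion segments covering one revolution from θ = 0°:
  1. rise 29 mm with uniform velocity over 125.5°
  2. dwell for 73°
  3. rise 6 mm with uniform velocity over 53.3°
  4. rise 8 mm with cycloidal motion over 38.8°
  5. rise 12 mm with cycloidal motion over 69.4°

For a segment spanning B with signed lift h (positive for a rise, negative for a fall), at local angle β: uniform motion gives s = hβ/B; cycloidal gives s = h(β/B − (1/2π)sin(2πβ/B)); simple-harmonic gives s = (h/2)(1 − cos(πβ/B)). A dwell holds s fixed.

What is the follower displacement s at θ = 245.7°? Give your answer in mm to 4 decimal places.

seg 1 [0°–125.5°] uniform, h=29: full span → s += 29 → s = 29.0000
seg 2 [125.5°–198.5°] dwell: s stays 29.0000
seg 3 [198.5°–251.8°] uniform, h=6: θ=245.7° here. β=47.2, B=53.3. 6·47.2/53.3 = 5.3133 → s = 34.3133

34.3133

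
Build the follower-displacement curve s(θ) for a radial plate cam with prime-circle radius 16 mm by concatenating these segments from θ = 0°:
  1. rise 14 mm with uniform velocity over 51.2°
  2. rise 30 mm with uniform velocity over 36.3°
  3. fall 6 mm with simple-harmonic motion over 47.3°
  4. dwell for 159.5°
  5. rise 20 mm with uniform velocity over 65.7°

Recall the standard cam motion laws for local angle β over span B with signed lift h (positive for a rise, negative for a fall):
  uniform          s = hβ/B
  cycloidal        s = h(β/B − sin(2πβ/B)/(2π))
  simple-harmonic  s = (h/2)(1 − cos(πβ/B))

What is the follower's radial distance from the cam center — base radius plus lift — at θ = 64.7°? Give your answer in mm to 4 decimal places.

seg 1 [0°–51.2°] uniform, h=14: full span → s += 14 → s = 14.0000
seg 2 [51.2°–87.5°] uniform, h=30: θ=64.7° here. β=13.5, B=36.3. 30·13.5/36.3 = 11.1570 → s = 25.1570
radial distance = base radius + s = 16 + 25.1570 = 41.1570

41.1570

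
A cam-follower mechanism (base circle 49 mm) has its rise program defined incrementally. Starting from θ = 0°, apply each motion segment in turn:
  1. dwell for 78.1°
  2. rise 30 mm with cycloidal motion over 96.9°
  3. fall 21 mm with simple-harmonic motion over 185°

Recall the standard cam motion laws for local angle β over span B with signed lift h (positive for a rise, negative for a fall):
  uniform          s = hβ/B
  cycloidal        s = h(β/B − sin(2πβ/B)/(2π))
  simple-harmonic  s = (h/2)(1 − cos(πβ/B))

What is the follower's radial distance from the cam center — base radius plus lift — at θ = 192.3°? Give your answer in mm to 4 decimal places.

seg 1 [0°–78.1°] dwell: s stays 0.0000
seg 2 [78.1°–175°] cycloidal, h=30: full span → s += 30 → s = 30.0000
seg 3 [175°–360°] simple-harmonic, h=-21: θ=192.3° here. β=17.3, B=185. -21/2·(1 − cos(π·0.0935)) = -0.4499 → s = 29.5501
radial distance = base radius + s = 49 + 29.5501 = 78.5501

78.5501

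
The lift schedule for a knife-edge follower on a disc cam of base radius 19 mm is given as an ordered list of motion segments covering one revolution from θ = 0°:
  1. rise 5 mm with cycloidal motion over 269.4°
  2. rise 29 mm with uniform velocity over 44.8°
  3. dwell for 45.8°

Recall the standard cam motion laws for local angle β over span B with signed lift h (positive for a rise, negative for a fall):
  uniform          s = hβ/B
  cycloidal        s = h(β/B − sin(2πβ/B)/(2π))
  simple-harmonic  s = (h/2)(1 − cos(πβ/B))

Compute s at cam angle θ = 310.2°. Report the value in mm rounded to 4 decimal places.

seg 1 [0°–269.4°] cycloidal, h=5: full span → s += 5 → s = 5.0000
seg 2 [269.4°–314.2°] uniform, h=29: θ=310.2° here. β=40.8, B=44.8. 29·40.8/44.8 = 26.4107 → s = 31.4107

31.4107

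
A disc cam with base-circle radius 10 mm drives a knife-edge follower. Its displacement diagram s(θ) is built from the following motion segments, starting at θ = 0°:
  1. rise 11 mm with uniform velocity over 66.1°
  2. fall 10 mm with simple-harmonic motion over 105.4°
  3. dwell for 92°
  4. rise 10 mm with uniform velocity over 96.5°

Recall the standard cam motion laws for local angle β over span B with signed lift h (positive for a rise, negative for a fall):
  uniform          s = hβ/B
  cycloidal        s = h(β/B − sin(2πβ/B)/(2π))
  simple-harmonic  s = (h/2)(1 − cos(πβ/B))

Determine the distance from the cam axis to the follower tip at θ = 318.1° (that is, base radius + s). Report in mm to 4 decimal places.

seg 1 [0°–66.1°] uniform, h=11: full span → s += 11 → s = 11.0000
seg 2 [66.1°–171.5°] simple-harmonic, h=-10: full span → s += -10 → s = 1.0000
seg 3 [171.5°–263.5°] dwell: s stays 1.0000
seg 4 [263.5°–360°] uniform, h=10: θ=318.1° here. β=54.6, B=96.5. 10·54.6/96.5 = 5.6580 → s = 6.6580
radial distance = base radius + s = 10 + 6.6580 = 16.6580

16.6580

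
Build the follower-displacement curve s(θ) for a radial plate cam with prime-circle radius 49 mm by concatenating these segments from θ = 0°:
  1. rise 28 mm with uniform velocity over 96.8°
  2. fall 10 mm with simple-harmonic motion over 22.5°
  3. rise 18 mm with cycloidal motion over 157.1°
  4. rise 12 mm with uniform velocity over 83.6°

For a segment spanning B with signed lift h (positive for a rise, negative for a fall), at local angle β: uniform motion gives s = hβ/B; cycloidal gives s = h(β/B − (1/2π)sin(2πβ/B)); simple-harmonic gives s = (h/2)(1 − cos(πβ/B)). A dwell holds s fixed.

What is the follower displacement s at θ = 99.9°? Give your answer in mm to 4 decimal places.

seg 1 [0°–96.8°] uniform, h=28: full span → s += 28 → s = 28.0000
seg 2 [96.8°–119.3°] simple-harmonic, h=-10: θ=99.9° here. β=3.1, B=22.5. -10/2·(1 − cos(π·0.1378)) = -0.4611 → s = 27.5389

27.5389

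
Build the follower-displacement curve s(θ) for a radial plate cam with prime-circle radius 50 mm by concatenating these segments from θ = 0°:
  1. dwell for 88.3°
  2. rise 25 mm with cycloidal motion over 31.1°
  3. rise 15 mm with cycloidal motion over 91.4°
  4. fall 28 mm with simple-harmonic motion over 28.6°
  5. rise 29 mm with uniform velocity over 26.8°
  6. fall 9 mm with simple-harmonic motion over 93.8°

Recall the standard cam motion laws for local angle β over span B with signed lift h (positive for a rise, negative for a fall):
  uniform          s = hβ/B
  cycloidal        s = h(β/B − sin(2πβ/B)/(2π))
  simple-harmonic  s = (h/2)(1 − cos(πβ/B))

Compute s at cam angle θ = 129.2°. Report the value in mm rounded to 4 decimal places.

seg 1 [0°–88.3°] dwell: s stays 0.0000
seg 2 [88.3°–119.4°] cycloidal, h=25: full span → s += 25 → s = 25.0000
seg 3 [119.4°–210.8°] cycloidal, h=15: θ=129.2° here. β=9.8, B=91.4. 15·(0.1072 − sin(2π·0.1072)/(2π)) = 0.1189 → s = 25.1189

25.1189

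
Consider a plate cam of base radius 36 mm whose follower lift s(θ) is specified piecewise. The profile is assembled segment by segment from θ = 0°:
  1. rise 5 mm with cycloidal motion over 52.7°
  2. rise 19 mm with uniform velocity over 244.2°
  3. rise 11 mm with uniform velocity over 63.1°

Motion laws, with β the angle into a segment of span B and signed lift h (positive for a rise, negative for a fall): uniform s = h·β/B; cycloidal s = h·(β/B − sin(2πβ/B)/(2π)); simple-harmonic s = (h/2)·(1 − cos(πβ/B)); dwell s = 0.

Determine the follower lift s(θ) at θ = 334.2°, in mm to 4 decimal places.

seg 1 [0°–52.7°] cycloidal, h=5: full span → s += 5 → s = 5.0000
seg 2 [52.7°–296.9°] uniform, h=19: full span → s += 19 → s = 24.0000
seg 3 [296.9°–360°] uniform, h=11: θ=334.2° here. β=37.3, B=63.1. 11·37.3/63.1 = 6.5024 → s = 30.5024

30.5024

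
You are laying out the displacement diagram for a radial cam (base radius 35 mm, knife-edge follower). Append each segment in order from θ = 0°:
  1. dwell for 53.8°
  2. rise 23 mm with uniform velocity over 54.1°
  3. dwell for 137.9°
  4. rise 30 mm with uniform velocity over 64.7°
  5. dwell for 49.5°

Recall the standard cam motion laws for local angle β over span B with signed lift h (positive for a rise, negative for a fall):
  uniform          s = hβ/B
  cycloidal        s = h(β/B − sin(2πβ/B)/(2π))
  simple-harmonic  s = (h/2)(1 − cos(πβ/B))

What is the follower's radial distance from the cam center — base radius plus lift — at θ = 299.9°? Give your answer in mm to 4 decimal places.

seg 1 [0°–53.8°] dwell: s stays 0.0000
seg 2 [53.8°–107.9°] uniform, h=23: full span → s += 23 → s = 23.0000
seg 3 [107.9°–245.8°] dwell: s stays 23.0000
seg 4 [245.8°–310.5°] uniform, h=30: θ=299.9° here. β=54.1, B=64.7. 30·54.1/64.7 = 25.0850 → s = 48.0850
radial distance = base radius + s = 35 + 48.0850 = 83.0850

83.0850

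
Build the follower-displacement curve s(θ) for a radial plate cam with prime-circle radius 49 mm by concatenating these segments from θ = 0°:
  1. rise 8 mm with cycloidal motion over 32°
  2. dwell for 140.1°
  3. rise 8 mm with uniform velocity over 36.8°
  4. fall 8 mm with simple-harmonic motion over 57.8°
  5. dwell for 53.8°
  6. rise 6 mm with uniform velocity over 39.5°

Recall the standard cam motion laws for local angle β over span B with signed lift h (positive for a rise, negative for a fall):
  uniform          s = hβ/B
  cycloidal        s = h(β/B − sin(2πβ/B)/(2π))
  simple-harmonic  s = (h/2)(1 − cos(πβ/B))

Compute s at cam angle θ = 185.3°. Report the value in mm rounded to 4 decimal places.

seg 1 [0°–32°] cycloidal, h=8: full span → s += 8 → s = 8.0000
seg 2 [32°–172.1°] dwell: s stays 8.0000
seg 3 [172.1°–208.9°] uniform, h=8: θ=185.3° here. β=13.2, B=36.8. 8·13.2/36.8 = 2.8696 → s = 10.8696

10.8696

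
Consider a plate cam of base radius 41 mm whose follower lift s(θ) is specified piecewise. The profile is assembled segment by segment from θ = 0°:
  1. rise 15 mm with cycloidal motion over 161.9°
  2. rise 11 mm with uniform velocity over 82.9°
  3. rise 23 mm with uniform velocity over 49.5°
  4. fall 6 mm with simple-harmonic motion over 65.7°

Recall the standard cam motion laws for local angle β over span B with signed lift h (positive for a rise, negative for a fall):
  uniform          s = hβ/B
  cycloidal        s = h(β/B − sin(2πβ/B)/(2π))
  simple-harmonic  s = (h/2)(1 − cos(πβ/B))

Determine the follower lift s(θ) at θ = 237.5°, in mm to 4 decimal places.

seg 1 [0°–161.9°] cycloidal, h=15: full span → s += 15 → s = 15.0000
seg 2 [161.9°–244.8°] uniform, h=11: θ=237.5° here. β=75.6, B=82.9. 11·75.6/82.9 = 10.0314 → s = 25.0314

25.0314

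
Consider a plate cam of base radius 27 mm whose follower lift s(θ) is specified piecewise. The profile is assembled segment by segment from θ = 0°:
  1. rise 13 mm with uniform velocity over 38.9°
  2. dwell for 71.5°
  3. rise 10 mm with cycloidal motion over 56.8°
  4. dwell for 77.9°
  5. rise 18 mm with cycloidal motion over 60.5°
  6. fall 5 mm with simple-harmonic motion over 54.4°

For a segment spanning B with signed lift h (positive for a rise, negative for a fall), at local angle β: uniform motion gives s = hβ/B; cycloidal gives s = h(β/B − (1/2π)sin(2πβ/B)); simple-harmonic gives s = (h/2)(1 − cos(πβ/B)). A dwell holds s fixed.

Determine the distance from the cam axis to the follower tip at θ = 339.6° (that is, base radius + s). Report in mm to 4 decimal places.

seg 1 [0°–38.9°] uniform, h=13: full span → s += 13 → s = 13.0000
seg 2 [38.9°–110.4°] dwell: s stays 13.0000
seg 3 [110.4°–167.2°] cycloidal, h=10: full span → s += 10 → s = 23.0000
seg 4 [167.2°–245.1°] dwell: s stays 23.0000
seg 5 [245.1°–305.6°] cycloidal, h=18: full span → s += 18 → s = 41.0000
seg 6 [305.6°–360°] simple-harmonic, h=-5: θ=339.6° here. β=34, B=54.4. -5/2·(1 − cos(π·0.6250)) = -3.4567 → s = 37.5433
radial distance = base radius + s = 27 + 37.5433 = 64.5433

64.5433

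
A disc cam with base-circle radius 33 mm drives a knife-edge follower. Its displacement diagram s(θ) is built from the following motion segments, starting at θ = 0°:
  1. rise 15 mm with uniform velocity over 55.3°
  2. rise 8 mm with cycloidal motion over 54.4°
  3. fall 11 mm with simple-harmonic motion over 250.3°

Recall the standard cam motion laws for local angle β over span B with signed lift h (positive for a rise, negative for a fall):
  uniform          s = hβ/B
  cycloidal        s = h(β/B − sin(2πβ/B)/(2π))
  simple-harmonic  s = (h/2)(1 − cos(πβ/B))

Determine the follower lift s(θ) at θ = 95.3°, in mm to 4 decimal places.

seg 1 [0°–55.3°] uniform, h=15: full span → s += 15 → s = 15.0000
seg 2 [55.3°–109.7°] cycloidal, h=8: θ=95.3° here. β=40, B=54.4. 8·(0.7353 − sin(2π·0.7353)/(2π)) = 7.1502 → s = 22.1502

22.1502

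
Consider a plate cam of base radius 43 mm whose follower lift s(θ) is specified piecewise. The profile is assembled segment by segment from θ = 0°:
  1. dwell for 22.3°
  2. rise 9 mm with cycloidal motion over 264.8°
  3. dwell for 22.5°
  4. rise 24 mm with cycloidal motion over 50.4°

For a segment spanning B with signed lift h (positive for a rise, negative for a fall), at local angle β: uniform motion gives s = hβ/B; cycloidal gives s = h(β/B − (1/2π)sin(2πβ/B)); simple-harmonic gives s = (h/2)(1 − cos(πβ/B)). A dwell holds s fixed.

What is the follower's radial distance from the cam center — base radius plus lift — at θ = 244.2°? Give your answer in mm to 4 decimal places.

seg 1 [0°–22.3°] dwell: s stays 0.0000
seg 2 [22.3°–287.1°] cycloidal, h=9: θ=244.2° here. β=221.9, B=264.8. 9·(0.8380 − sin(2π·0.8380)/(2π)) = 8.7609 → s = 8.7609
radial distance = base radius + s = 43 + 8.7609 = 51.7609

51.7609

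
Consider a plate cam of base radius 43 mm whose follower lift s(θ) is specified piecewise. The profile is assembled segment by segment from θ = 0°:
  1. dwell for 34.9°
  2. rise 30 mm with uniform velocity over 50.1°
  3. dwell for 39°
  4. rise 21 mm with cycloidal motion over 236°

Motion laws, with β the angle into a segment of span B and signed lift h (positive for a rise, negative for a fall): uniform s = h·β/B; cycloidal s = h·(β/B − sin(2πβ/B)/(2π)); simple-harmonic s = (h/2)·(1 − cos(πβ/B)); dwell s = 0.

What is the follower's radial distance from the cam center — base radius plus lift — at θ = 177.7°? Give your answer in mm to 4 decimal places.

seg 1 [0°–34.9°] dwell: s stays 0.0000
seg 2 [34.9°–85°] uniform, h=30: full span → s += 30 → s = 30.0000
seg 3 [85°–124°] dwell: s stays 30.0000
seg 4 [124°–360°] cycloidal, h=21: θ=177.7° here. β=53.7, B=236. 21·(0.2275 − sin(2π·0.2275)/(2π)) = 1.4694 → s = 31.4694
radial distance = base radius + s = 43 + 31.4694 = 74.4694

74.4694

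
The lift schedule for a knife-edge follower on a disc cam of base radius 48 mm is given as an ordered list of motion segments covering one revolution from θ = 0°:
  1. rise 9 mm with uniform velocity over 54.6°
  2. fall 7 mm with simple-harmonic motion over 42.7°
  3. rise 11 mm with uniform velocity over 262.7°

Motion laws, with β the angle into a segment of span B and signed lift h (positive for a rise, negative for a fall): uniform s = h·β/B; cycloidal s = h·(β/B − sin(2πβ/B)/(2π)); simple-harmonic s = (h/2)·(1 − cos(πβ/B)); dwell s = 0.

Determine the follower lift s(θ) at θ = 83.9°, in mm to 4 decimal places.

seg 1 [0°–54.6°] uniform, h=9: full span → s += 9 → s = 9.0000
seg 2 [54.6°–97.3°] simple-harmonic, h=-7: θ=83.9° here. β=29.3, B=42.7. -7/2·(1 − cos(π·0.6862)) = -5.4324 → s = 3.5676

3.5676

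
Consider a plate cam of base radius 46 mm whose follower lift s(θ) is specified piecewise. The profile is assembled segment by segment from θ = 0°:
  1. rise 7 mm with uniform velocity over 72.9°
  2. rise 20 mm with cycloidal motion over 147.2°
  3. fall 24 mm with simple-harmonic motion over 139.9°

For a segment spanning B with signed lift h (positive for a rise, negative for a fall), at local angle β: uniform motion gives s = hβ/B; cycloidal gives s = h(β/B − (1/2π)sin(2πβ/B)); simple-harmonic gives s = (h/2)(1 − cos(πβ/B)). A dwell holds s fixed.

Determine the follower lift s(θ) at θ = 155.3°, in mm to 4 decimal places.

seg 1 [0°–72.9°] uniform, h=7: full span → s += 7 → s = 7.0000
seg 2 [72.9°–220.1°] cycloidal, h=20: θ=155.3° here. β=82.4, B=147.2. 20·(0.5598 − sin(2π·0.5598)/(2π)) = 12.3634 → s = 19.3634

19.3634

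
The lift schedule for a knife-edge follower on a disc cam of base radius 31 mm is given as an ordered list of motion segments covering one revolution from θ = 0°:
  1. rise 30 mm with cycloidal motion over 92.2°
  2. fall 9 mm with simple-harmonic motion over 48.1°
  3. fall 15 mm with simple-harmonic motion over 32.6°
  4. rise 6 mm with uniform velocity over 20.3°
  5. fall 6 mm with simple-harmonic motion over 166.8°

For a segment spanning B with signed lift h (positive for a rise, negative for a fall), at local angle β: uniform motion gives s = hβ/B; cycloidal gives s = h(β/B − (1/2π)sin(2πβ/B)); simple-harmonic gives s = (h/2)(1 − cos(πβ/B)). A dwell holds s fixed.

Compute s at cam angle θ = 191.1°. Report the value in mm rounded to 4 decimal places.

seg 1 [0°–92.2°] cycloidal, h=30: full span → s += 30 → s = 30.0000
seg 2 [92.2°–140.3°] simple-harmonic, h=-9: full span → s += -9 → s = 21.0000
seg 3 [140.3°–172.9°] simple-harmonic, h=-15: full span → s += -15 → s = 6.0000
seg 4 [172.9°–193.2°] uniform, h=6: θ=191.1° here. β=18.2, B=20.3. 6·18.2/20.3 = 5.3793 → s = 11.3793

11.3793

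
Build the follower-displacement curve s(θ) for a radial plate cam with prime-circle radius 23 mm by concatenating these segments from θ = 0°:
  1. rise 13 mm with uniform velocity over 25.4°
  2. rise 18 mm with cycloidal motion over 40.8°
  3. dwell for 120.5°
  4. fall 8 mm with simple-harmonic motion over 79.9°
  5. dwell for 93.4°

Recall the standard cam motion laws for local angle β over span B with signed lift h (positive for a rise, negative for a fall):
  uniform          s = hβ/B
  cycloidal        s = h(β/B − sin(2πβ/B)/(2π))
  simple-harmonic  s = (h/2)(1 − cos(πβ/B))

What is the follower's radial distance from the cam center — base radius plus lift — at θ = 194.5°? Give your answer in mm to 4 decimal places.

seg 1 [0°–25.4°] uniform, h=13: full span → s += 13 → s = 13.0000
seg 2 [25.4°–66.2°] cycloidal, h=18: full span → s += 18 → s = 31.0000
seg 3 [66.2°–186.7°] dwell: s stays 31.0000
seg 4 [186.7°–266.6°] simple-harmonic, h=-8: θ=194.5° here. β=7.8, B=79.9. -8/2·(1 − cos(π·0.0976)) = -0.1866 → s = 30.8134
radial distance = base radius + s = 23 + 30.8134 = 53.8134

53.8134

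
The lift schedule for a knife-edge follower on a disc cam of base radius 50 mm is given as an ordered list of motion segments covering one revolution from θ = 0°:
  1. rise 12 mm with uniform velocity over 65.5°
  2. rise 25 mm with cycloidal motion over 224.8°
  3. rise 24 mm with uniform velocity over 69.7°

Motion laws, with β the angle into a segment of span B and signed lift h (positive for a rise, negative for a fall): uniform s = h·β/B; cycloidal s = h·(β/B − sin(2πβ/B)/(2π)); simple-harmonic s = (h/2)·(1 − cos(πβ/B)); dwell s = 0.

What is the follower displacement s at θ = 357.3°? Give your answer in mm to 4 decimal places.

seg 1 [0°–65.5°] uniform, h=12: full span → s += 12 → s = 12.0000
seg 2 [65.5°–290.3°] cycloidal, h=25: full span → s += 25 → s = 37.0000
seg 3 [290.3°–360°] uniform, h=24: θ=357.3° here. β=67, B=69.7. 24·67/69.7 = 23.0703 → s = 60.0703

60.0703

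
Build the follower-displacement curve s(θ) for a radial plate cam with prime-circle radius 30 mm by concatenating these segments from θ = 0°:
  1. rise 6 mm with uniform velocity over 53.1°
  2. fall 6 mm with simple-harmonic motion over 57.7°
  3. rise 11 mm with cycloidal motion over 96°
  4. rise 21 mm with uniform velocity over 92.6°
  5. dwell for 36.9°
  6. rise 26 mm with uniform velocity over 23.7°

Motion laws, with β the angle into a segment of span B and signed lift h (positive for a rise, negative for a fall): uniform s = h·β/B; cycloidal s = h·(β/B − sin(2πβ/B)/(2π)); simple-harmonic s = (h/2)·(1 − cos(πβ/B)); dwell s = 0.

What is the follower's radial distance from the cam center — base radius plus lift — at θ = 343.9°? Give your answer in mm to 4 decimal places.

seg 1 [0°–53.1°] uniform, h=6: full span → s += 6 → s = 6.0000
seg 2 [53.1°–110.8°] simple-harmonic, h=-6: full span → s += -6 → s = 0.0000
seg 3 [110.8°–206.8°] cycloidal, h=11: full span → s += 11 → s = 11.0000
seg 4 [206.8°–299.4°] uniform, h=21: full span → s += 21 → s = 32.0000
seg 5 [299.4°–336.3°] dwell: s stays 32.0000
seg 6 [336.3°–360°] uniform, h=26: θ=343.9° here. β=7.6, B=23.7. 26·7.6/23.7 = 8.3376 → s = 40.3376
radial distance = base radius + s = 30 + 40.3376 = 70.3376

70.3376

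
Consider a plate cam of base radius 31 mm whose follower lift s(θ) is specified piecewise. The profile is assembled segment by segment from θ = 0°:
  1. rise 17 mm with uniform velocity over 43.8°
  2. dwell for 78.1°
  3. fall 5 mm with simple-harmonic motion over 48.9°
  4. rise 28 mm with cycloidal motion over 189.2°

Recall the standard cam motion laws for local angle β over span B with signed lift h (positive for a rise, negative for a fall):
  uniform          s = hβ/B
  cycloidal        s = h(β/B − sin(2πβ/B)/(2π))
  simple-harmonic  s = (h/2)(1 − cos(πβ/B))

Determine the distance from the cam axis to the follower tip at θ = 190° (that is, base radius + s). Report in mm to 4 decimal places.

seg 1 [0°–43.8°] uniform, h=17: full span → s += 17 → s = 17.0000
seg 2 [43.8°–121.9°] dwell: s stays 17.0000
seg 3 [121.9°–170.8°] simple-harmonic, h=-5: full span → s += -5 → s = 12.0000
seg 4 [170.8°–360°] cycloidal, h=28: θ=190° here. β=19.2, B=189.2. 28·(0.1015 − sin(2π·0.1015)/(2π)) = 0.1887 → s = 12.1887
radial distance = base radius + s = 31 + 12.1887 = 43.1887

43.1887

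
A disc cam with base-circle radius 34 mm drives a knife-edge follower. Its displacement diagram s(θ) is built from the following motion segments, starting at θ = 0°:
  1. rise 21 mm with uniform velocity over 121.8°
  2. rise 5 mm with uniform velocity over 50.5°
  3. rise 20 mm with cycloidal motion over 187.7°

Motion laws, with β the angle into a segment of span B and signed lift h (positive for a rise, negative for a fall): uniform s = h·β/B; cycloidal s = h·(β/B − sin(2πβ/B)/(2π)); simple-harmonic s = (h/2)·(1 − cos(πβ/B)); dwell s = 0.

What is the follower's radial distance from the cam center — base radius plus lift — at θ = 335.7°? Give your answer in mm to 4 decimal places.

seg 1 [0°–121.8°] uniform, h=21: full span → s += 21 → s = 21.0000
seg 2 [121.8°–172.3°] uniform, h=5: full span → s += 5 → s = 26.0000
seg 3 [172.3°–360°] cycloidal, h=20: θ=335.7° here. β=163.4, B=187.7. 20·(0.8705 − sin(2π·0.8705)/(2π)) = 19.7238 → s = 45.7238
radial distance = base radius + s = 34 + 45.7238 = 79.7238

79.7238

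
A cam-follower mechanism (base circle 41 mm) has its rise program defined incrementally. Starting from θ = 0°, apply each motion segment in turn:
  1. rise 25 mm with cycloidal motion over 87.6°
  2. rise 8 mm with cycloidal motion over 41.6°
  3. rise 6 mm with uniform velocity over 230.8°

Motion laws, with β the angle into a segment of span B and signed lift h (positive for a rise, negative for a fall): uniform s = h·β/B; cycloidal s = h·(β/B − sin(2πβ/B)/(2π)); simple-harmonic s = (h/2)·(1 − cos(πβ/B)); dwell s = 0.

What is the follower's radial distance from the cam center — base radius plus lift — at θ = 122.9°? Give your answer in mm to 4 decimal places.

seg 1 [0°–87.6°] cycloidal, h=25: full span → s += 25 → s = 25.0000
seg 2 [87.6°–129.2°] cycloidal, h=8: θ=122.9° here. β=35.3, B=41.6. 8·(0.8486 − sin(2π·0.8486)/(2π)) = 7.8253 → s = 32.8253
radial distance = base radius + s = 41 + 32.8253 = 73.8253

73.8253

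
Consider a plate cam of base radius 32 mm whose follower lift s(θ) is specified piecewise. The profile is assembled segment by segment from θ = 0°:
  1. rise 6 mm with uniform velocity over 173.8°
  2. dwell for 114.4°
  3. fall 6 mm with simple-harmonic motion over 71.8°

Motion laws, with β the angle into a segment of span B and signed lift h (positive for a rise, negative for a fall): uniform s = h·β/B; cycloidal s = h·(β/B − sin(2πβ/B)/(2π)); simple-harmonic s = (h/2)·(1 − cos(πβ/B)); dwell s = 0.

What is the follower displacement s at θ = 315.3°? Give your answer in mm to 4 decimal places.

seg 1 [0°–173.8°] uniform, h=6: full span → s += 6 → s = 6.0000
seg 2 [173.8°–288.2°] dwell: s stays 6.0000
seg 3 [288.2°–360°] simple-harmonic, h=-6: θ=315.3° here. β=27.1, B=71.8. -6/2·(1 − cos(π·0.3774)) = -1.8732 → s = 4.1268

4.1268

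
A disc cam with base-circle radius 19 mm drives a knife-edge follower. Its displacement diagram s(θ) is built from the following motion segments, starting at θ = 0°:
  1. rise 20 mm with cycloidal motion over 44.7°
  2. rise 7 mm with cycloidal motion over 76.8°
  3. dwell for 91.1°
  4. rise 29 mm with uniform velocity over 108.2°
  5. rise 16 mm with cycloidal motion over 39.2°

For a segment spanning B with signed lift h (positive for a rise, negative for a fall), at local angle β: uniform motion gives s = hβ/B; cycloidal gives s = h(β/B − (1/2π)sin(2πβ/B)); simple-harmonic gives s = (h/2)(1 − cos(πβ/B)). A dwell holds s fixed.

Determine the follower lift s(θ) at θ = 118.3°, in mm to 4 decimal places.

seg 1 [0°–44.7°] cycloidal, h=20: full span → s += 20 → s = 20.0000
seg 2 [44.7°–121.5°] cycloidal, h=7: θ=118.3° here. β=73.6, B=76.8. 7·(0.9583 − sin(2π·0.9583)/(2π)) = 6.9967 → s = 26.9967

26.9967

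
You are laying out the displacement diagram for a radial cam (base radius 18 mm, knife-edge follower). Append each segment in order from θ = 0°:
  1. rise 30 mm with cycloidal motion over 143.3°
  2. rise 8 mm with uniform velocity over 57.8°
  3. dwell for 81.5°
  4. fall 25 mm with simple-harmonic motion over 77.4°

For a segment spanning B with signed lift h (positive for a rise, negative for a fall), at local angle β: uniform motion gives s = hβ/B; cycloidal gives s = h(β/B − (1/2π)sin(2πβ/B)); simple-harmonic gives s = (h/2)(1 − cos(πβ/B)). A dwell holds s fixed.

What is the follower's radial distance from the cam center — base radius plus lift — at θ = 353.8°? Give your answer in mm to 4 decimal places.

seg 1 [0°–143.3°] cycloidal, h=30: full span → s += 30 → s = 30.0000
seg 2 [143.3°–201.1°] uniform, h=8: full span → s += 8 → s = 38.0000
seg 3 [201.1°–282.6°] dwell: s stays 38.0000
seg 4 [282.6°–360°] simple-harmonic, h=-25: θ=353.8° here. β=71.2, B=77.4. -25/2·(1 − cos(π·0.9199)) = -24.6063 → s = 13.3937
radial distance = base radius + s = 18 + 13.3937 = 31.3937

31.3937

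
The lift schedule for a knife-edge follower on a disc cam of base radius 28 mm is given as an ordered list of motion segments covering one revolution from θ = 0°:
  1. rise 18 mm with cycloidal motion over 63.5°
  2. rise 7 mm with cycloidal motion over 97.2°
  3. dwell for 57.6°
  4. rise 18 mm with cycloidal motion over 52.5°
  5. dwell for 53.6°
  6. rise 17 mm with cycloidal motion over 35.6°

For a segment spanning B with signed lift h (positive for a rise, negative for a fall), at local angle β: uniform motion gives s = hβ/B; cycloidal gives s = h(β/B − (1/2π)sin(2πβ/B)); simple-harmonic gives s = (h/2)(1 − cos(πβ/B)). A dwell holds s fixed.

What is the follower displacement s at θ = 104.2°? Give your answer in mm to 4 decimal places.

seg 1 [0°–63.5°] cycloidal, h=18: full span → s += 18 → s = 18.0000
seg 2 [63.5°–160.7°] cycloidal, h=7: θ=104.2° here. β=40.7, B=97.2. 7·(0.4187 − sin(2π·0.4187)/(2π)) = 2.3865 → s = 20.3865

20.3865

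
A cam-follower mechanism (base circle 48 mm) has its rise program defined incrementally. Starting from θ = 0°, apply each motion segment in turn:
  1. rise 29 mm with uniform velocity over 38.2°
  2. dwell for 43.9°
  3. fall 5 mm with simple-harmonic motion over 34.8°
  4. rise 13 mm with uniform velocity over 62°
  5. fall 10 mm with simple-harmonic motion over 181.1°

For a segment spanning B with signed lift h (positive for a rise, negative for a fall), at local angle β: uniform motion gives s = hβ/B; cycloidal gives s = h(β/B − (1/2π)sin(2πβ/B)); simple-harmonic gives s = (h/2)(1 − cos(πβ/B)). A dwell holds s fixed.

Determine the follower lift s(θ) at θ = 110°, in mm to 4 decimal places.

seg 1 [0°–38.2°] uniform, h=29: full span → s += 29 → s = 29.0000
seg 2 [38.2°–82.1°] dwell: s stays 29.0000
seg 3 [82.1°–116.9°] simple-harmonic, h=-5: θ=110° here. β=27.9, B=34.8. -5/2·(1 − cos(π·0.8017)) = -4.5305 → s = 24.4695

24.4695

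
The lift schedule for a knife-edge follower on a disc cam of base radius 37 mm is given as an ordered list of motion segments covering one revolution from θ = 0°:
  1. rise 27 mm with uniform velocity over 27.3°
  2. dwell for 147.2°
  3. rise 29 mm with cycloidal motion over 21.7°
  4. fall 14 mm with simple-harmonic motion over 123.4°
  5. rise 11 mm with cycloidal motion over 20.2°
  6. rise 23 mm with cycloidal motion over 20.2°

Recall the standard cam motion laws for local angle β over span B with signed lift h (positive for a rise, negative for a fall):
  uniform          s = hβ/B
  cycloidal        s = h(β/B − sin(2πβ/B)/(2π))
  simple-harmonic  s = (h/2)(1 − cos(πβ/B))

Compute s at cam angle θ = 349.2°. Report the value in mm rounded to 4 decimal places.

seg 1 [0°–27.3°] uniform, h=27: full span → s += 27 → s = 27.0000
seg 2 [27.3°–174.5°] dwell: s stays 27.0000
seg 3 [174.5°–196.2°] cycloidal, h=29: full span → s += 29 → s = 56.0000
seg 4 [196.2°–319.6°] simple-harmonic, h=-14: full span → s += -14 → s = 42.0000
seg 5 [319.6°–339.8°] cycloidal, h=11: full span → s += 11 → s = 53.0000
seg 6 [339.8°–360°] cycloidal, h=23: θ=349.2° here. β=9.4, B=20.2. 23·(0.4653 − sin(2π·0.4653)/(2π)) = 9.9122 → s = 62.9122

62.9122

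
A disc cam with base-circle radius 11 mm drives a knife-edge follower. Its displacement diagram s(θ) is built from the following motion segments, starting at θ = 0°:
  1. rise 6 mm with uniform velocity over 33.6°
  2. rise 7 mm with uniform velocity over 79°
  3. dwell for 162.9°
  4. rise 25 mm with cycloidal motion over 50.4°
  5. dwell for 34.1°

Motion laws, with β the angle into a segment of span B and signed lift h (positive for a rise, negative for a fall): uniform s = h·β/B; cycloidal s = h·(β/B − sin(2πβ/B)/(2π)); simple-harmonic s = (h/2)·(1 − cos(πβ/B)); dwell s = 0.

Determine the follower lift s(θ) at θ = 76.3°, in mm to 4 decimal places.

seg 1 [0°–33.6°] uniform, h=6: full span → s += 6 → s = 6.0000
seg 2 [33.6°–112.6°] uniform, h=7: θ=76.3° here. β=42.7, B=79. 7·42.7/79 = 3.7835 → s = 9.7835

9.7835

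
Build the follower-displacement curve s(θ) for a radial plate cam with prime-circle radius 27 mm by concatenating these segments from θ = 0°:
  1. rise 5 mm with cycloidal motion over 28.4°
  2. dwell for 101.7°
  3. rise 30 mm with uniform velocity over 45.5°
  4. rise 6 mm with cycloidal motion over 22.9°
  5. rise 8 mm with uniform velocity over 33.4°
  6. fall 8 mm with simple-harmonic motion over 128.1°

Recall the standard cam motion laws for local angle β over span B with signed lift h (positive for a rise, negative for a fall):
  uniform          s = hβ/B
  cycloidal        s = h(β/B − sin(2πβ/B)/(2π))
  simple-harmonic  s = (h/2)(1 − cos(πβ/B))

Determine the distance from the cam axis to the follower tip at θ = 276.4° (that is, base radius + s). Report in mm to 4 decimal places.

seg 1 [0°–28.4°] cycloidal, h=5: full span → s += 5 → s = 5.0000
seg 2 [28.4°–130.1°] dwell: s stays 5.0000
seg 3 [130.1°–175.6°] uniform, h=30: full span → s += 30 → s = 35.0000
seg 4 [175.6°–198.5°] cycloidal, h=6: full span → s += 6 → s = 41.0000
seg 5 [198.5°–231.9°] uniform, h=8: full span → s += 8 → s = 49.0000
seg 6 [231.9°–360°] simple-harmonic, h=-8: θ=276.4° here. β=44.5, B=128.1. -8/2·(1 − cos(π·0.3474)) = -2.1548 → s = 46.8452
radial distance = base radius + s = 27 + 46.8452 = 73.8452

73.8452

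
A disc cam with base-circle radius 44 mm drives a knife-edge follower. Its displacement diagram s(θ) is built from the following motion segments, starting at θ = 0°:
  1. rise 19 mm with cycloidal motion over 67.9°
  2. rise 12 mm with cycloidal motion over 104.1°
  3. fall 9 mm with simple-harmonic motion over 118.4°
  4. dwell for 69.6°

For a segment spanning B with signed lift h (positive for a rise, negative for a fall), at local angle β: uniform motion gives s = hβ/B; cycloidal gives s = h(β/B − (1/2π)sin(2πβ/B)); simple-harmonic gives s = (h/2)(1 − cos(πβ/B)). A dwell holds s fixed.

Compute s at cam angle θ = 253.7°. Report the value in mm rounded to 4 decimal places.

seg 1 [0°–67.9°] cycloidal, h=19: full span → s += 19 → s = 19.0000
seg 2 [67.9°–172°] cycloidal, h=12: full span → s += 12 → s = 31.0000
seg 3 [172°–290.4°] simple-harmonic, h=-9: θ=253.7° here. β=81.7, B=118.4. -9/2·(1 − cos(π·0.6900)) = -7.0298 → s = 23.9702

23.9702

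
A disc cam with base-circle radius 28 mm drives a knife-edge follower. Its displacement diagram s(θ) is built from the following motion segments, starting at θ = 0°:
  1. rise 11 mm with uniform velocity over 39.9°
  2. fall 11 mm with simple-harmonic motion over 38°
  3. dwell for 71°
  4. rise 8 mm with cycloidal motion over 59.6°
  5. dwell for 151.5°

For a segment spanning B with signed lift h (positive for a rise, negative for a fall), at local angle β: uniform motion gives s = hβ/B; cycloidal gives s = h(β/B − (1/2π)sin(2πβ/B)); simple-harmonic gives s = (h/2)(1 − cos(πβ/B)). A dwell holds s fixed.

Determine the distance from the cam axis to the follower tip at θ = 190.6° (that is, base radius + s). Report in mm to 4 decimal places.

seg 1 [0°–39.9°] uniform, h=11: full span → s += 11 → s = 11.0000
seg 2 [39.9°–77.9°] simple-harmonic, h=-11: full span → s += -11 → s = 0.0000
seg 3 [77.9°–148.9°] dwell: s stays 0.0000
seg 4 [148.9°–208.5°] cycloidal, h=8: θ=190.6° here. β=41.7, B=59.6. 8·(0.6997 − sin(2π·0.6997)/(2π)) = 6.8074 → s = 6.8074
radial distance = base radius + s = 28 + 6.8074 = 34.8074

34.8074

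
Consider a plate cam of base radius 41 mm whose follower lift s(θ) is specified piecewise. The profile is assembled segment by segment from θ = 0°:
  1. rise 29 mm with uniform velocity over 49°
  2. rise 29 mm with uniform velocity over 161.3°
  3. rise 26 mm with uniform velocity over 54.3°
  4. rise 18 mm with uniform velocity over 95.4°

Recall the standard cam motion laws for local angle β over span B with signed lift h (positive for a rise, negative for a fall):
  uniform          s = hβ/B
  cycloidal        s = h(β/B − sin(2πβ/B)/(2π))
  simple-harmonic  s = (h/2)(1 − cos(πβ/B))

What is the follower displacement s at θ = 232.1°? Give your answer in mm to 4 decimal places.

seg 1 [0°–49°] uniform, h=29: full span → s += 29 → s = 29.0000
seg 2 [49°–210.3°] uniform, h=29: full span → s += 29 → s = 58.0000
seg 3 [210.3°–264.6°] uniform, h=26: θ=232.1° here. β=21.8, B=54.3. 26·21.8/54.3 = 10.4383 → s = 68.4383

68.4383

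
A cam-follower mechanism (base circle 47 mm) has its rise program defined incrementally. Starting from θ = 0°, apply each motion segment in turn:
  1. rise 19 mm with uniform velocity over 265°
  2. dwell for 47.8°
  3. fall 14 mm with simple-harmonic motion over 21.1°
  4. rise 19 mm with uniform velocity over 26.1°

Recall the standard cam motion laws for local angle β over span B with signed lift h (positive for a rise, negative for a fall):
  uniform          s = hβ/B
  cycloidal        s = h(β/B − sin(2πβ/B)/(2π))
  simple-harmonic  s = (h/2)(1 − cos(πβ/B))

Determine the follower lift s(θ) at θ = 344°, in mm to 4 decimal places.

seg 1 [0°–265°] uniform, h=19: full span → s += 19 → s = 19.0000
seg 2 [265°–312.8°] dwell: s stays 19.0000
seg 3 [312.8°–333.9°] simple-harmonic, h=-14: full span → s += -14 → s = 5.0000
seg 4 [333.9°–360°] uniform, h=19: θ=344° here. β=10.1, B=26.1. 19·10.1/26.1 = 7.3525 → s = 12.3525

12.3525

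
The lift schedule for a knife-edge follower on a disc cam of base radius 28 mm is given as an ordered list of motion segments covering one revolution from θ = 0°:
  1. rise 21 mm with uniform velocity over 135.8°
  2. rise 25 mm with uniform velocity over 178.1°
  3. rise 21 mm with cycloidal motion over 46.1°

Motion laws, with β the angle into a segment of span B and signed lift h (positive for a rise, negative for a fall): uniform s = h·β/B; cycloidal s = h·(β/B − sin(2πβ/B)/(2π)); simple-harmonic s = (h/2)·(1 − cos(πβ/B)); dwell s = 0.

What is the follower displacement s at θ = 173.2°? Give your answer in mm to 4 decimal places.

seg 1 [0°–135.8°] uniform, h=21: full span → s += 21 → s = 21.0000
seg 2 [135.8°–313.9°] uniform, h=25: θ=173.2° here. β=37.4, B=178.1. 25·37.4/178.1 = 5.2499 → s = 26.2499

26.2499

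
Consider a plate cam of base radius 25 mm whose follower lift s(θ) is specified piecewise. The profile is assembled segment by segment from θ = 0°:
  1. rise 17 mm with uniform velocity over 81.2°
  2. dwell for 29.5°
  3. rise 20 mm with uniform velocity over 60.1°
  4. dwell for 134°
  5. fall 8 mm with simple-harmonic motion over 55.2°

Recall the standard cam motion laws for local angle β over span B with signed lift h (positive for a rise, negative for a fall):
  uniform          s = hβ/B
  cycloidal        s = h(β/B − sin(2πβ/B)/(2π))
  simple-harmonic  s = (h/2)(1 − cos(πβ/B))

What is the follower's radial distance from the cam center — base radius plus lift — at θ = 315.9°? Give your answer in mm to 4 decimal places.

seg 1 [0°–81.2°] uniform, h=17: full span → s += 17 → s = 17.0000
seg 2 [81.2°–110.7°] dwell: s stays 17.0000
seg 3 [110.7°–170.8°] uniform, h=20: full span → s += 20 → s = 37.0000
seg 4 [170.8°–304.8°] dwell: s stays 37.0000
seg 5 [304.8°–360°] simple-harmonic, h=-8: θ=315.9° here. β=11.1, B=55.2. -8/2·(1 − cos(π·0.2011)) = -0.7720 → s = 36.2280
radial distance = base radius + s = 25 + 36.2280 = 61.2280

61.2280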